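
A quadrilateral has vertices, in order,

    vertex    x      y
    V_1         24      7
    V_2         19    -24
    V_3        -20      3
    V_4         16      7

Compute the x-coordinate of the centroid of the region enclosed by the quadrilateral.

Apply the shoelace (surveyor's) formula. First the cross-terms c_i = x_i·y_{i+1} − x_{i+1}·y_i:
  -709, -423, -188, -56  ⇒  2A = -1376, A = -688.
Then Σ (x_i + x_{i+1})·c_i = -31552, so x̄ = -31552 / (6·(-688)) = 986/129.

986/129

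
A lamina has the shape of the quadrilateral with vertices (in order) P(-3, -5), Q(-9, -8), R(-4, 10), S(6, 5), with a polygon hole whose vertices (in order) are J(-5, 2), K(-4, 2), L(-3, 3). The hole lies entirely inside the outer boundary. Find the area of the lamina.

Outer boundary:
Apply Gauss's area formula: 2A = Σ (x_i·y_{i+1} − x_{i+1}·y_i), indices taken mod 4.
P→Q: (-3)(-8) − (-9)(-5) = -21
Q→R: (-9)(10) − (-4)(-8) = -122
R→S: (-4)(5) − (6)(10) = -80
S→P: (6)(-5) − (-3)(5) = -15
Σ = -238
Area = |Σ|/2 = 119.
Hole:
Apply Gauss's area formula: 2A = Σ (x_i·y_{i+1} − x_{i+1}·y_i), indices taken mod 3.
J→K: (-5)(2) − (-4)(2) = -2
K→L: (-4)(3) − (-3)(2) = -6
L→J: (-3)(2) − (-5)(3) = 9
Σ = 1
Area = |Σ|/2 = 0.5.
Net area = 119 − 0.5 = 118.5.

118.5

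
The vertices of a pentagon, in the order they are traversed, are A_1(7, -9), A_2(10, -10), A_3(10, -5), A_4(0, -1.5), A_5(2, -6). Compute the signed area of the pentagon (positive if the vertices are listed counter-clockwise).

Cross-terms: 20, 50, -15, 3, 24  ⇒  Σ = 82
Signed area = Σ/2 = 41 (positive ⇒ counter-clockwise traversal).

41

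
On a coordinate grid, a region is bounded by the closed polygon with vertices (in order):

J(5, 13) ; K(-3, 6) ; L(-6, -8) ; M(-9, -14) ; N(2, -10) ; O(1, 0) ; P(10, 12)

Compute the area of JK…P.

175.5

Apply the shoelace formula: 2A = Σ (x_i·y_{i+1} − x_{i+1}·y_i), indices taken mod 7.
Σ = (69) + (60) + (12) + (118) + (10) + (12) + (70) = 351
Area = |Σ|/2 = 175.5.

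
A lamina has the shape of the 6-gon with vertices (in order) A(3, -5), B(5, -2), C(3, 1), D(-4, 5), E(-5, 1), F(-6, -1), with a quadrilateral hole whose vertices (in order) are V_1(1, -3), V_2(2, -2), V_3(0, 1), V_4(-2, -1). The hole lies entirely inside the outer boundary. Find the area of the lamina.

49.5

Outer boundary:
Apply the shoelace (surveyor's) formula: 2A = Σ (x_i·y_{i+1} − x_{i+1}·y_i), indices taken mod 6.
Σ = (19) + (11) + (19) + (21) + (11) + (33) = 114
Area = |Σ|/2 = 57.
Hole:
Cross-terms: 4, 2, 2, 7  ⇒  Σ = 15
Area = |Σ|/2 = 7.5.
Net area = 57 − 7.5 = 49.5.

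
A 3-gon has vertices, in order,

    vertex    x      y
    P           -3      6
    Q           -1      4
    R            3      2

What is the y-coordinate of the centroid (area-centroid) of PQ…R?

Apply the shoelace formula. First the cross-terms c_i = x_i·y_{i+1} − x_{i+1}·y_i:
  -6, -14, 24  ⇒  2A = 4, A = 2.
Then Σ (y_i + y_{i+1})·c_i = 48, so ȳ = 48 / (6·2) = 4.

4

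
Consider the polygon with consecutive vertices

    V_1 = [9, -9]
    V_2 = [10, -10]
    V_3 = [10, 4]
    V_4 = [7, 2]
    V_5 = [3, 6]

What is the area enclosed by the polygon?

43.5

Apply the shoelace (surveyor's) formula: 2A = Σ (x_i·y_{i+1} − x_{i+1}·y_i), indices taken mod 5.
Cross-terms: 0, 140, -8, 36, -81  ⇒  Σ = 87
Area = |Σ|/2 = 43.5.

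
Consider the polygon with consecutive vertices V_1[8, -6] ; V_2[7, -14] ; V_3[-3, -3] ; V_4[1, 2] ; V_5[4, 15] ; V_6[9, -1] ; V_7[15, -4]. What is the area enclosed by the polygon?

173.5

Apply the surveyor's formula: 2A = Σ (x_i·y_{i+1} − x_{i+1}·y_i), indices taken mod 7.
V_1→V_2: (8)(-14) − (7)(-6) = -70
V_2→V_3: (7)(-3) − (-3)(-14) = -63
V_3→V_4: (-3)(2) − (1)(-3) = -3
V_4→V_5: (1)(15) − (4)(2) = 7
V_5→V_6: (4)(-1) − (9)(15) = -139
V_6→V_7: (9)(-4) − (15)(-1) = -21
V_7→V_1: (15)(-6) − (8)(-4) = -58
Σ = -347
Area = |Σ|/2 = 173.5.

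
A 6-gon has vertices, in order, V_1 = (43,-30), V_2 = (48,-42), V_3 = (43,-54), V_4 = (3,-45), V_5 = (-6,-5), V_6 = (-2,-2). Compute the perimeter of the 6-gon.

|V_1V_2| = √((5)² + (-12)²) = √169 = 13
|V_2V_3| = √((-5)² + (-12)²) = √169 = 13
|V_3V_4| = √((-40)² + (9)²) = √1681 = 41
|V_4V_5| = √((-9)² + (40)²) = √1681 = 41
|V_5V_6| = √((4)² + (3)²) = √25 = 5
|V_6V_1| = √((45)² + (-28)²) = √2809 = 53
Perimeter = 13 + 13 + 41 + 41 + 5 + 53 = 166.

166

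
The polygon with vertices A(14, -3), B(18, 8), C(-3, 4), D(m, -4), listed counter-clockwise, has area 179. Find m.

-4

Write out the shoelace sum; only the two edges meeting at D involve m:
2·Area = [((-3)·(-4) − m·4) + (m·(-3) − 14·(-4))] + 262
       = -7·m + 330 = 358
⇒ m = -4.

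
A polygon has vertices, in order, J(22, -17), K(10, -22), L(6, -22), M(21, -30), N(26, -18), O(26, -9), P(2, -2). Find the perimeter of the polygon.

|JK| = √((-12)² + (-5)²) = √169 = 13
|KL| = √((-4)² + (0)²) = √16 = 4
|LM| = √((15)² + (-8)²) = √289 = 17
|MN| = √((5)² + (12)²) = √169 = 13
|NO| = √((0)² + (9)²) = √81 = 9
|OP| = √((-24)² + (7)²) = √625 = 25
|PJ| = √((20)² + (-15)²) = √625 = 25
Perimeter = 13 + 4 + 17 + 13 + 9 + 25 + 25 = 106.

106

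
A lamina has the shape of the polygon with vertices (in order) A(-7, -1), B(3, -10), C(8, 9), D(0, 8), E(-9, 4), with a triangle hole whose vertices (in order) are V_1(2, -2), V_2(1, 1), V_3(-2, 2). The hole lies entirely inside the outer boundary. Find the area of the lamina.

172.5

Outer boundary:
Σ = (73) + (107) + (64) + (72) + (37) = 353
Area = |Σ|/2 = 176.5.
Hole:
Apply the shoelace (surveyor's) formula: 2A = Σ (x_i·y_{i+1} − x_{i+1}·y_i), indices taken mod 3.
Σ = (4) + (4) + (0) = 8
Area = |Σ|/2 = 4.
Net area = 176.5 − 4 = 172.5.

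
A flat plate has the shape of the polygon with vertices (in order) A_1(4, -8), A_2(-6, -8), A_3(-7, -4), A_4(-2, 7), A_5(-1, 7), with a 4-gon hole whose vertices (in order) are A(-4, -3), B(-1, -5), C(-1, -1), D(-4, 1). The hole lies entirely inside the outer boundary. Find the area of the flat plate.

Outer boundary:
Apply the surveyor's formula: 2A = Σ (x_i·y_{i+1} − x_{i+1}·y_i), indices taken mod 5.
Σ = (-80) + (-32) + (-57) + (-7) + (-20) = -196
Area = |Σ|/2 = 98.
Hole:
Σ = (17) + (-4) + (-5) + (16) = 24
Area = |Σ|/2 = 12.
Net area = 98 − 12 = 86.

86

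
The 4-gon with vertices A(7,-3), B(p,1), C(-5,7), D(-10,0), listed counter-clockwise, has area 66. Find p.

2

The doubled signed area Σ (x_i y_{i+1} − x_{i+1} y_i) is linear in p.
With p=0 it equals 112; the coefficient of p is 10 (from the two edges through B).
So 10·p + 112 = 2·66 = 132 ⇒ p = 2.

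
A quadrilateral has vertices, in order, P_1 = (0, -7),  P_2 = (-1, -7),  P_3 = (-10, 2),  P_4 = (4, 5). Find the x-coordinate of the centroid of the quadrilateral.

Apply the surveyor's formula. First the cross-terms c_i = x_i·y_{i+1} − x_{i+1}·y_i:
  -7, -72, -58, -28  ⇒  2A = -165, A = -82.5.
Then Σ (x_i + x_{i+1})·c_i = 1035, so x̄ = 1035 / (6·(-82.5)) = -23/11.

-23/11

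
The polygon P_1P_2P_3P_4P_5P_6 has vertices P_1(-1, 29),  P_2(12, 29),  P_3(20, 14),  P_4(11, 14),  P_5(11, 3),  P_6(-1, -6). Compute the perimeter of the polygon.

|P_1P_2| = √((13)² + (0)²) = √169 = 13
|P_2P_3| = √((8)² + (-15)²) = √289 = 17
|P_3P_4| = √((-9)² + (0)²) = √81 = 9
|P_4P_5| = √((0)² + (-11)²) = √121 = 11
|P_5P_6| = √((-12)² + (-9)²) = √225 = 15
|P_6P_1| = √((0)² + (35)²) = √1225 = 35
Perimeter = 13 + 17 + 9 + 11 + 15 + 35 = 100.

100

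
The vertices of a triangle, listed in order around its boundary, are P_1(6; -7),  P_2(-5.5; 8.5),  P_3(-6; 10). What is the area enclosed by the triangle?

4.75

P_1→P_2: (6)(8.5) − (-5.5)(-7) = 12.5
P_2→P_3: (-5.5)(10) − (-6)(8.5) = -4
P_3→P_1: (-6)(-7) − (6)(10) = -18
Σ = -9.5
Area = |Σ|/2 = 4.75.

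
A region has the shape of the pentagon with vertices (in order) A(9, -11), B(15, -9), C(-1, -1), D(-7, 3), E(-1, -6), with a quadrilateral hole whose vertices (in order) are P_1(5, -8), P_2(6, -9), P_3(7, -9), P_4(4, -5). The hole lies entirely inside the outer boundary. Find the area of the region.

77

Outer boundary:
Apply the shoelace formula: 2A = Σ (x_i·y_{i+1} − x_{i+1}·y_i), indices taken mod 5.
A→B: (9)(-9) − (15)(-11) = 84
B→C: (15)(-1) − (-1)(-9) = -24
C→D: (-1)(3) − (-7)(-1) = -10
D→E: (-7)(-6) − (-1)(3) = 45
E→A: (-1)(-11) − (9)(-6) = 65
Σ = 160
Area = |Σ|/2 = 80.
Hole:
Apply the shoelace formula: 2A = Σ (x_i·y_{i+1} − x_{i+1}·y_i), indices taken mod 4.
Σ = (3) + (9) + (1) + (-7) = 6
Area = |Σ|/2 = 3.
Net area = 80 − 3 = 77.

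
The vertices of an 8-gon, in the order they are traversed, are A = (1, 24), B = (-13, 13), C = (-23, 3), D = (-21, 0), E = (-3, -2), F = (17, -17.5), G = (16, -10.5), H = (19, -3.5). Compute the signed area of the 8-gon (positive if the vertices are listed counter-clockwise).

Apply Gauss's area formula: 2A = Σ (x_i·y_{i+1} − x_{i+1}·y_i), indices taken mod 8.
Σ = (325) + (260) + (63) + (42) + (86.5) + (101.5) + (143.5) + (459.5) = 1481
Signed area = Σ/2 = 740.5 (positive ⇒ counter-clockwise traversal).

740.5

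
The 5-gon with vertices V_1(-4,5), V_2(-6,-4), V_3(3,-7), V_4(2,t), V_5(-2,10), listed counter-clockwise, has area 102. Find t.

8

Write out the shoelace sum; only the two edges meeting at V_4 involve t:
2·Area = [(3·t − 2·(-7)) + (2·10 − (-2)·t)] + 130
       = 5·t + 164 = 204
⇒ t = 8.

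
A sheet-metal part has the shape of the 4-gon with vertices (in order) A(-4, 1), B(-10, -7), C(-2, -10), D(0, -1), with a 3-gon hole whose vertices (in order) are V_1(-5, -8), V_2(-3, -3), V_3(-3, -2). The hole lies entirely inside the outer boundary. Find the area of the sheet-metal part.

60

Outer boundary:
Apply the shoelace formula: 2A = Σ (x_i·y_{i+1} − x_{i+1}·y_i), indices taken mod 4.
A→B: (-4)(-7) − (-10)(1) = 38
B→C: (-10)(-10) − (-2)(-7) = 86
C→D: (-2)(-1) − (0)(-10) = 2
D→A: (0)(1) − (-4)(-1) = -4
Σ = 122
Area = |Σ|/2 = 61.
Hole:
Σ = (-9) + (-3) + (14) = 2
Area = |Σ|/2 = 1.
Net area = 61 − 1 = 60.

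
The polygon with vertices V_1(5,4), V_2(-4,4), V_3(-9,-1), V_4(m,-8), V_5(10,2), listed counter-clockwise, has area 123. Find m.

The doubled signed area Σ (x_i y_{i+1} − x_{i+1} y_i) is linear in m.
With m=0 it equals 258; the coefficient of m is 3 (from the two edges through V_4).
So 3·m + 258 = 2·123 = 246 ⇒ m = -4.

-4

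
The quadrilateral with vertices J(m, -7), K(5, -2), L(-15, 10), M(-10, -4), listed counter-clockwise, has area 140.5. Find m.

Write out the shoelace sum; only the two edges meeting at J involve m:
2·Area = [((-10)·(-7) − m·(-4)) + (m·(-2) − 5·(-7))] + 180
       = 2·m + 285 = 281
⇒ m = -2.

-2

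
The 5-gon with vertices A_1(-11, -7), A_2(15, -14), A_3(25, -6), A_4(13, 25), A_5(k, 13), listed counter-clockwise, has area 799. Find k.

Write out the shoelace sum; only the two edges meeting at A_5 involve k:
2·Area = [(13·13 − k·25) + (k·(-7) − (-11)·13)] + 1222
       = -32·k + 1534 = 1598
⇒ k = -2.

-2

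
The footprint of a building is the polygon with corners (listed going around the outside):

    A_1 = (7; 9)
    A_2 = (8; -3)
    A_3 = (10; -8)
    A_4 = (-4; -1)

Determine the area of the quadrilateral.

99

Apply the shoelace formula: 2A = Σ (x_i·y_{i+1} − x_{i+1}·y_i), indices taken mod 4.
A_1→A_2: (7)(-3) − (8)(9) = -93
A_2→A_3: (8)(-8) − (10)(-3) = -34
A_3→A_4: (10)(-1) − (-4)(-8) = -42
A_4→A_1: (-4)(9) − (7)(-1) = -29
Σ = -198
Area = |Σ|/2 = 99.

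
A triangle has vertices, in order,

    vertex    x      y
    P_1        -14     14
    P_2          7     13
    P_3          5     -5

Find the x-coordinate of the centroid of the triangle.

-2/3

Apply the shoelace formula. First the cross-terms c_i = x_i·y_{i+1} − x_{i+1}·y_i:
  -280, -100, 0  ⇒  2A = -380, A = -190.
Then Σ (x_i + x_{i+1})·c_i = 760, so x̄ = 760 / (6·(-190)) = -2/3.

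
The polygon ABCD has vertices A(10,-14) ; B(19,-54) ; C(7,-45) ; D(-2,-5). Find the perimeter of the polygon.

112

|AB| = √((9)² + (-40)²) = √1681 = 41
|BC| = √((-12)² + (9)²) = √225 = 15
|CD| = √((-9)² + (40)²) = √1681 = 41
|DA| = √((12)² + (-9)²) = √225 = 15
Perimeter = 41 + 15 + 41 + 15 = 112.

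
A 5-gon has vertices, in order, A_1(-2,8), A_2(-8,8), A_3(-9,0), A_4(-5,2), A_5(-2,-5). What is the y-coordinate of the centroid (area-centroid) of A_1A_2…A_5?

127/35

Apply the shoelace (surveyor's) formula. First the cross-terms c_i = x_i·y_{i+1} − x_{i+1}·y_i:
  48, 72, -18, 29, -26  ⇒  2A = 105, A = 52.5.
Then Σ (y_i + y_{i+1})·c_i = 1143, so ȳ = 1143 / (6·52.5) = 127/35.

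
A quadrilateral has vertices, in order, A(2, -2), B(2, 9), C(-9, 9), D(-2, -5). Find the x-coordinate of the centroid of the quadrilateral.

Apply the shoelace formula. First the cross-terms c_i = x_i·y_{i+1} − x_{i+1}·y_i:
  22, 99, 63, 14  ⇒  2A = 198, A = 99.
Then Σ (x_i + x_{i+1})·c_i = -1298, so x̄ = -1298 / (6·99) = -59/27.

-59/27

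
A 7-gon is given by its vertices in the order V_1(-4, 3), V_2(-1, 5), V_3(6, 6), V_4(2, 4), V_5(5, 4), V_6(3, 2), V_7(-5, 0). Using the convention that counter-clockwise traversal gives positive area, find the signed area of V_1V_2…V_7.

Apply the shoelace (surveyor's) formula: 2A = Σ (x_i·y_{i+1} − x_{i+1}·y_i), indices taken mod 7.
Σ = (-17) + (-36) + (12) + (-12) + (-2) + (10) + (-15) = -60
Signed area = Σ/2 = -30 (negative ⇒ clockwise traversal).

-30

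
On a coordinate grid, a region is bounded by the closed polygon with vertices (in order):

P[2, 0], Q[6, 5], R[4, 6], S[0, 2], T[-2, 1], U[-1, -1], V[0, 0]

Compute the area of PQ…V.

Σ = (10) + (16) + (8) + (4) + (3) + (0) + (0) = 41
Area = |Σ|/2 = 20.5.

20.5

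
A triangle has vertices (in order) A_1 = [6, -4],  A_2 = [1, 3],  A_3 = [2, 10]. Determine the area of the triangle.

21

Cross-terms: 22, 4, -68  ⇒  Σ = -42
Area = |Σ|/2 = 21.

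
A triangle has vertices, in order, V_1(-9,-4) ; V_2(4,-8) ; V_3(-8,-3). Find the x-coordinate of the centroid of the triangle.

Apply the surveyor's formula. First the cross-terms c_i = x_i·y_{i+1} − x_{i+1}·y_i:
  88, -76, 5  ⇒  2A = 17, A = 8.5.
Then Σ (x_i + x_{i+1})·c_i = -221, so x̄ = -221 / (6·8.5) = -13/3.

-13/3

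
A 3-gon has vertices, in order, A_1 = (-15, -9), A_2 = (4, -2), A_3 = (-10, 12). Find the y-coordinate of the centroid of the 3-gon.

Apply the shoelace formula. First the cross-terms c_i = x_i·y_{i+1} − x_{i+1}·y_i:
  66, 28, 270  ⇒  2A = 364, A = 182.
Then Σ (y_i + y_{i+1})·c_i = 364, so ȳ = 364 / (6·182) = 1/3.

1/3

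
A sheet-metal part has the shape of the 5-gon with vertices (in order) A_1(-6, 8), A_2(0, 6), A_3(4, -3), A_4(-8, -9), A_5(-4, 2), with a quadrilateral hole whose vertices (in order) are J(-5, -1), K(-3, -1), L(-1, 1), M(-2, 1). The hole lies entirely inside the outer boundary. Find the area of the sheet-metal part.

Outer boundary:
Apply Gauss's area formula: 2A = Σ (x_i·y_{i+1} − x_{i+1}·y_i), indices taken mod 5.
Σ = (-36) + (-24) + (-60) + (-52) + (-20) = -192
Area = |Σ|/2 = 96.
Hole:
Σ = (2) + (-4) + (1) + (7) = 6
Area = |Σ|/2 = 3.
Net area = 96 − 3 = 93.

93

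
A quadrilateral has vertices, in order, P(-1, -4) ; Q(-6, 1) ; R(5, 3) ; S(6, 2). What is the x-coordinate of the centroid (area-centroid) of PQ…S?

Apply the surveyor's formula. First the cross-terms c_i = x_i·y_{i+1} − x_{i+1}·y_i:
  -25, -23, -8, -22  ⇒  2A = -78, A = -39.
Then Σ (x_i + x_{i+1})·c_i = 0, so x̄ = 0 / (6·(-39)) = 0.

0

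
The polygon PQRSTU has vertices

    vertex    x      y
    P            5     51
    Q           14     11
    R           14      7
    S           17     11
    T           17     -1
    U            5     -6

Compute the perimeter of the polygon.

132

|PQ| = √((9)² + (-40)²) = √1681 = 41
|QR| = √((0)² + (-4)²) = √16 = 4
|RS| = √((3)² + (4)²) = √25 = 5
|ST| = √((0)² + (-12)²) = √144 = 12
|TU| = √((-12)² + (-5)²) = √169 = 13
|UP| = √((0)² + (57)²) = √3249 = 57
Perimeter = 41 + 4 + 5 + 12 + 13 + 57 = 132.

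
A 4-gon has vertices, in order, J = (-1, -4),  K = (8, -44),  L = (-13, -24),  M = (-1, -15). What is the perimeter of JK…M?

|JK| = √((9)² + (-40)²) = √1681 = 41
|KL| = √((-21)² + (20)²) = √841 = 29
|LM| = √((12)² + (9)²) = √225 = 15
|MJ| = √((0)² + (11)²) = √121 = 11
Perimeter = 41 + 29 + 15 + 11 = 96.

96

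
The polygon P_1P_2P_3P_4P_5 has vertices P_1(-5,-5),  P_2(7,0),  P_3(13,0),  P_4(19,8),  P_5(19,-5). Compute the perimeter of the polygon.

|P_1P_2| = √((12)² + (5)²) = √169 = 13
|P_2P_3| = √((6)² + (0)²) = √36 = 6
|P_3P_4| = √((6)² + (8)²) = √100 = 10
|P_4P_5| = √((0)² + (-13)²) = √169 = 13
|P_5P_1| = √((-24)² + (0)²) = √576 = 24
Perimeter = 13 + 6 + 10 + 13 + 24 = 66.

66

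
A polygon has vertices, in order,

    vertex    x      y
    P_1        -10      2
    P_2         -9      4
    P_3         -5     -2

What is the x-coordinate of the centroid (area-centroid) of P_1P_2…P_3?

-8

Apply the surveyor's formula. First the cross-terms c_i = x_i·y_{i+1} − x_{i+1}·y_i:
  -22, 38, -30  ⇒  2A = -14, A = -7.
Then Σ (x_i + x_{i+1})·c_i = 336, so x̄ = 336 / (6·(-7)) = -8.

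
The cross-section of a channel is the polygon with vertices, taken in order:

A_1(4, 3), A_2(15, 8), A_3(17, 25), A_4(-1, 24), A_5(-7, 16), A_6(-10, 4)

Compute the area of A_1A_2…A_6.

Σ = (-13) + (239) + (433) + (152) + (132) + (-46) = 897
Area = |Σ|/2 = 448.5.

448.5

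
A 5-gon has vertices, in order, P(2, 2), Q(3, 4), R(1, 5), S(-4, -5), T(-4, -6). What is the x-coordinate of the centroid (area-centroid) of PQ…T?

Apply the shoelace (surveyor's) formula. First the cross-terms c_i = x_i·y_{i+1} − x_{i+1}·y_i:
  2, 11, 15, 4, 4  ⇒  2A = 36, A = 18.
Then Σ (x_i + x_{i+1})·c_i = -31, so x̄ = -31 / (6·18) = -31/108.

-31/108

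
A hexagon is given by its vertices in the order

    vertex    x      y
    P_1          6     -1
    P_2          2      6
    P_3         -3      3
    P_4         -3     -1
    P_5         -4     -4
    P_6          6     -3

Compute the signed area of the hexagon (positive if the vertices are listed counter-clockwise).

65

P_1→P_2: (6)(6) − (2)(-1) = 38
P_2→P_3: (2)(3) − (-3)(6) = 24
P_3→P_4: (-3)(-1) − (-3)(3) = 12
P_4→P_5: (-3)(-4) − (-4)(-1) = 8
P_5→P_6: (-4)(-3) − (6)(-4) = 36
P_6→P_1: (6)(-1) − (6)(-3) = 12
Σ = 130
Signed area = Σ/2 = 65 (positive ⇒ counter-clockwise traversal).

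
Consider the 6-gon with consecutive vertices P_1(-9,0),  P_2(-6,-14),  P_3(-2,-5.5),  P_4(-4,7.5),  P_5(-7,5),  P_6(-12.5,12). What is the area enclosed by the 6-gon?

106.5

Apply the shoelace (surveyor's) formula: 2A = Σ (x_i·y_{i+1} − x_{i+1}·y_i), indices taken mod 6.
P_1→P_2: (-9)(-14) − (-6)(0) = 126
P_2→P_3: (-6)(-5.5) − (-2)(-14) = 5
P_3→P_4: (-2)(7.5) − (-4)(-5.5) = -37
P_4→P_5: (-4)(5) − (-7)(7.5) = 32.5
P_5→P_6: (-7)(12) − (-12.5)(5) = -21.5
P_6→P_1: (-12.5)(0) − (-9)(12) = 108
Σ = 213
Area = |Σ|/2 = 106.5.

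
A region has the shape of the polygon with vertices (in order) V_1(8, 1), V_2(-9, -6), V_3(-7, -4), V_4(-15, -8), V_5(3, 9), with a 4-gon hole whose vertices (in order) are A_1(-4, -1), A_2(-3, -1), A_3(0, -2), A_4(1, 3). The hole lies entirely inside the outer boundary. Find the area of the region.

104.5

Outer boundary:
Apply the surveyor's formula: 2A = Σ (x_i·y_{i+1} − x_{i+1}·y_i), indices taken mod 5.
Σ = (-39) + (-6) + (-4) + (-111) + (-69) = -229
Area = |Σ|/2 = 114.5.
Hole:
Σ = (1) + (6) + (2) + (11) = 20
Area = |Σ|/2 = 10.
Net area = 114.5 − 10 = 104.5.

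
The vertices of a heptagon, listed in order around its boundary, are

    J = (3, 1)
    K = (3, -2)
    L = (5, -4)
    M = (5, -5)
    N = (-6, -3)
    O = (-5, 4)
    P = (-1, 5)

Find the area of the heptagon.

68.5

J→K: (3)(-2) − (3)(1) = -9
K→L: (3)(-4) − (5)(-2) = -2
L→M: (5)(-5) − (5)(-4) = -5
M→N: (5)(-3) − (-6)(-5) = -45
N→O: (-6)(4) − (-5)(-3) = -39
O→P: (-5)(5) − (-1)(4) = -21
P→J: (-1)(1) − (3)(5) = -16
Σ = -137
Area = |Σ|/2 = 68.5.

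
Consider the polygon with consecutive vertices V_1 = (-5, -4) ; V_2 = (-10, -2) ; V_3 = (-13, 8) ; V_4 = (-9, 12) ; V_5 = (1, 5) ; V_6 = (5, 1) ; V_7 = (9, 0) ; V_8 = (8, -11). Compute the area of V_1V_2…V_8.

Σ = (-30) + (-106) + (-84) + (-57) + (-24) + (-9) + (-99) + (-87) = -496
Area = |Σ|/2 = 248.

248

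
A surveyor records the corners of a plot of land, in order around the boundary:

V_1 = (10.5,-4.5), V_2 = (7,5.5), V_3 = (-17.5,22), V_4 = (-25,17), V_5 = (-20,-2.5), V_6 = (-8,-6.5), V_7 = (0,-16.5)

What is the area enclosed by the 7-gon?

704.875

Apply Gauss's area formula: 2A = Σ (x_i·y_{i+1} − x_{i+1}·y_i), indices taken mod 7.
V_1→V_2: (10.5)(5.5) − (7)(-4.5) = 89.25
V_2→V_3: (7)(22) − (-17.5)(5.5) = 250.25
V_3→V_4: (-17.5)(17) − (-25)(22) = 252.5
V_4→V_5: (-25)(-2.5) − (-20)(17) = 402.5
V_5→V_6: (-20)(-6.5) − (-8)(-2.5) = 110
V_6→V_7: (-8)(-16.5) − (0)(-6.5) = 132
V_7→V_1: (0)(-4.5) − (10.5)(-16.5) = 173.25
Σ = 1409.75
Area = |Σ|/2 = 704.875.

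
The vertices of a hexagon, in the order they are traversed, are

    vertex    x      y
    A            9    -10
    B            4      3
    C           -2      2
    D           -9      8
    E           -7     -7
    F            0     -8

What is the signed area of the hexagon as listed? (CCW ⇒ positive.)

165

Apply the shoelace (surveyor's) formula: 2A = Σ (x_i·y_{i+1} − x_{i+1}·y_i), indices taken mod 6.
Σ = (67) + (14) + (2) + (119) + (56) + (72) = 330
Signed area = Σ/2 = 165 (positive ⇒ counter-clockwise traversal).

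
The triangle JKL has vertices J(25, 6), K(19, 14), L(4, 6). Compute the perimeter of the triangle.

|JK| = √((-6)² + (8)²) = √100 = 10
|KL| = √((-15)² + (-8)²) = √289 = 17
|LJ| = √((21)² + (0)²) = √441 = 21
Perimeter = 10 + 17 + 21 = 48.

48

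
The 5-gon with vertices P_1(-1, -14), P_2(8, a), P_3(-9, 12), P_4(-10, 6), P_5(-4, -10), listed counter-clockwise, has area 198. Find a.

-6

Write out the shoelace sum; only the two edges meeting at P_2 involve a:
2·Area = [((-1)·a − 8·(-14)) + (8·12 − (-9)·a)] + 236
       = 8·a + 444 = 396
⇒ a = -6.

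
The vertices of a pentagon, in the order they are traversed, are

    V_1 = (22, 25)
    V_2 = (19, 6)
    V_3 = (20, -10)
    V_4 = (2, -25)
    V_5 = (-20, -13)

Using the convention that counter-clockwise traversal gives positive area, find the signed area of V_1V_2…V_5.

-936.5

Apply Gauss's area formula: 2A = Σ (x_i·y_{i+1} − x_{i+1}·y_i), indices taken mod 5.
Cross-terms: -343, -310, -480, -526, -214  ⇒  Σ = -1873
Signed area = Σ/2 = -936.5 (negative ⇒ clockwise traversal).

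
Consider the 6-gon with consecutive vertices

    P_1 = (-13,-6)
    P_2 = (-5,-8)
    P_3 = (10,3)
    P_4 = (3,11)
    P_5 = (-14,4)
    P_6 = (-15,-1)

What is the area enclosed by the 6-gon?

Apply the surveyor's formula: 2A = Σ (x_i·y_{i+1} − x_{i+1}·y_i), indices taken mod 6.
P_1→P_2: (-13)(-8) − (-5)(-6) = 74
P_2→P_3: (-5)(3) − (10)(-8) = 65
P_3→P_4: (10)(11) − (3)(3) = 101
P_4→P_5: (3)(4) − (-14)(11) = 166
P_5→P_6: (-14)(-1) − (-15)(4) = 74
P_6→P_1: (-15)(-6) − (-13)(-1) = 77
Σ = 557
Area = |Σ|/2 = 278.5.

278.5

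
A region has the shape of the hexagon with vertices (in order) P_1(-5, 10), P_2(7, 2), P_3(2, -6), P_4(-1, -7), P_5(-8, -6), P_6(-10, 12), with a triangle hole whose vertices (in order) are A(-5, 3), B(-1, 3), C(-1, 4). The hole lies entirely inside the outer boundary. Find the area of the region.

194

Outer boundary:
Apply the shoelace formula: 2A = Σ (x_i·y_{i+1} − x_{i+1}·y_i), indices taken mod 6.
Σ = (-80) + (-46) + (-20) + (-50) + (-156) + (-40) = -392
Area = |Σ|/2 = 196.
Hole:
Apply the surveyor's formula: 2A = Σ (x_i·y_{i+1} − x_{i+1}·y_i), indices taken mod 3.
Cross-terms: -12, -1, 17  ⇒  Σ = 4
Area = |Σ|/2 = 2.
Net area = 196 − 2 = 194.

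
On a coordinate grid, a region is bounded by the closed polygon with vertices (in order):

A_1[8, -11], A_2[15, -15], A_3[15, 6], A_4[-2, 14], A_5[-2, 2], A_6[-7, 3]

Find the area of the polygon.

333.5

A_1→A_2: (8)(-15) − (15)(-11) = 45
A_2→A_3: (15)(6) − (15)(-15) = 315
A_3→A_4: (15)(14) − (-2)(6) = 222
A_4→A_5: (-2)(2) − (-2)(14) = 24
A_5→A_6: (-2)(3) − (-7)(2) = 8
A_6→A_1: (-7)(-11) − (8)(3) = 53
Σ = 667
Area = |Σ|/2 = 333.5.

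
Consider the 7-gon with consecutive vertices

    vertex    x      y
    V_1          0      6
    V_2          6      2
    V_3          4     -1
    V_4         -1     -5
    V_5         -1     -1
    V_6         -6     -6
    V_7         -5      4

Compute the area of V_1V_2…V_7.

Apply the shoelace formula: 2A = Σ (x_i·y_{i+1} − x_{i+1}·y_i), indices taken mod 7.
Cross-terms: -36, -14, -21, -4, 0, -54, -30  ⇒  Σ = -159
Area = |Σ|/2 = 79.5.

79.5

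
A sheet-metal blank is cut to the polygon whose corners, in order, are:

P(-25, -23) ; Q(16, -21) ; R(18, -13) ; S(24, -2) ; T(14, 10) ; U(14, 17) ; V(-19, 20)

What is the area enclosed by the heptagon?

1622.5

Apply the shoelace (surveyor's) formula: 2A = Σ (x_i·y_{i+1} − x_{i+1}·y_i), indices taken mod 7.
Cross-terms: 893, 170, 276, 268, 98, 603, 937  ⇒  Σ = 3245
Area = |Σ|/2 = 1622.5.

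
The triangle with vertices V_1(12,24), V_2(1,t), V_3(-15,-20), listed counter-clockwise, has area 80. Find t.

12

The doubled signed area Σ (x_i y_{i+1} − x_{i+1} y_i) is linear in t.
With t=0 it equals -164; the coefficient of t is 27 (from the two edges through V_2).
So 27·t + -164 = 2·80 = 160 ⇒ t = 12.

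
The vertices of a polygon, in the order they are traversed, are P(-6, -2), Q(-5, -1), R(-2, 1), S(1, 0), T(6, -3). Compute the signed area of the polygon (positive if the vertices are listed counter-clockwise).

P→Q: (-6)(-1) − (-5)(-2) = -4
Q→R: (-5)(1) − (-2)(-1) = -7
R→S: (-2)(0) − (1)(1) = -1
S→T: (1)(-3) − (6)(0) = -3
T→P: (6)(-2) − (-6)(-3) = -30
Σ = -45
Signed area = Σ/2 = -22.5 (negative ⇒ clockwise traversal).

-22.5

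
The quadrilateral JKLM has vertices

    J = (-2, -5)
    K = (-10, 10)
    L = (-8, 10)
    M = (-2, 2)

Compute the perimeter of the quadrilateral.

36

|JK| = √((-8)² + (15)²) = √289 = 17
|KL| = √((2)² + (0)²) = √4 = 2
|LM| = √((6)² + (-8)²) = √100 = 10
|MJ| = √((0)² + (-7)²) = √49 = 7
Perimeter = 17 + 2 + 10 + 7 = 36.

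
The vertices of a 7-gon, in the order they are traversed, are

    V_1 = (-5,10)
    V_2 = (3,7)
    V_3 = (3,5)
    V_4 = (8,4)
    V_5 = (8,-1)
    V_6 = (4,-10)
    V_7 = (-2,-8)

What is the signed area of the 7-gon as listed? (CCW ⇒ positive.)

-163.5

Apply Gauss's area formula: 2A = Σ (x_i·y_{i+1} − x_{i+1}·y_i), indices taken mod 7.
Cross-terms: -65, -6, -28, -40, -76, -52, -60  ⇒  Σ = -327
Signed area = Σ/2 = -163.5 (negative ⇒ clockwise traversal).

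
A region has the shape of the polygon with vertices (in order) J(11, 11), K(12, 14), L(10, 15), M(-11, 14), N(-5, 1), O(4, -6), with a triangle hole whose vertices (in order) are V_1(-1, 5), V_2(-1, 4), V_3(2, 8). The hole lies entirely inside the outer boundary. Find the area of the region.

Outer boundary:
Apply the shoelace formula: 2A = Σ (x_i·y_{i+1} − x_{i+1}·y_i), indices taken mod 6.
Σ = (22) + (40) + (305) + (59) + (26) + (110) = 562
Area = |Σ|/2 = 281.
Hole:
Σ = (1) + (-16) + (18) = 3
Area = |Σ|/2 = 1.5.
Net area = 281 − 1.5 = 279.5.

279.5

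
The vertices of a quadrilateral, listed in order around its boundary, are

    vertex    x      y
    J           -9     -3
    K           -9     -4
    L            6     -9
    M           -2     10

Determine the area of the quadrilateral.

Apply the surveyor's formula: 2A = Σ (x_i·y_{i+1} − x_{i+1}·y_i), indices taken mod 4.
J→K: (-9)(-4) − (-9)(-3) = 9
K→L: (-9)(-9) − (6)(-4) = 105
L→M: (6)(10) − (-2)(-9) = 42
M→J: (-2)(-3) − (-9)(10) = 96
Σ = 252
Area = |Σ|/2 = 126.

126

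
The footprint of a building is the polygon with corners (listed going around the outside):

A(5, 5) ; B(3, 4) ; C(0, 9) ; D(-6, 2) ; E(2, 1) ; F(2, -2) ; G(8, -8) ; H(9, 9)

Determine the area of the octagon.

107

A→B: (5)(4) − (3)(5) = 5
B→C: (3)(9) − (0)(4) = 27
C→D: (0)(2) − (-6)(9) = 54
D→E: (-6)(1) − (2)(2) = -10
E→F: (2)(-2) − (2)(1) = -6
F→G: (2)(-8) − (8)(-2) = 0
G→H: (8)(9) − (9)(-8) = 144
H→A: (9)(5) − (5)(9) = 0
Σ = 214
Area = |Σ|/2 = 107.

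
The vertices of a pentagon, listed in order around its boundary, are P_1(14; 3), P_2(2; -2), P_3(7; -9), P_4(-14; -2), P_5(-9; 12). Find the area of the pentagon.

Apply the shoelace (surveyor's) formula: 2A = Σ (x_i·y_{i+1} − x_{i+1}·y_i), indices taken mod 5.
Cross-terms: -34, -4, -140, -186, -195  ⇒  Σ = -559
Area = |Σ|/2 = 279.5.

279.5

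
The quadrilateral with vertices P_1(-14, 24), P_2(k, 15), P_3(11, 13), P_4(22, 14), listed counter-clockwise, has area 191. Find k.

-15

Write out the shoelace sum; only the two edges meeting at P_2 involve k:
2·Area = [((-14)·15 − k·24) + (k·13 − 11·15)] + 592
       = -11·k + 217 = 382
⇒ k = -15.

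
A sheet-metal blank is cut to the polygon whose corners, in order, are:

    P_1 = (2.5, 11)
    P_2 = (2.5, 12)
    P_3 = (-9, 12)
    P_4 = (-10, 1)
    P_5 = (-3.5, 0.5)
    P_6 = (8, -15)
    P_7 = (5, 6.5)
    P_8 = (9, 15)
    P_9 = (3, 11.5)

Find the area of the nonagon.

Cross-terms: 2.5, 138, 111, -1.5, 48.5, 127, 16.5, 58.5, 4.25  ⇒  Σ = 504.75
Area = |Σ|/2 = 252.375.

252.375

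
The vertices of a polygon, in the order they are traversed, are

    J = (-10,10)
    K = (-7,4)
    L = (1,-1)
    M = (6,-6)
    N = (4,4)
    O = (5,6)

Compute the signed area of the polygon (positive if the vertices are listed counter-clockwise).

Apply the shoelace (surveyor's) formula: 2A = Σ (x_i·y_{i+1} − x_{i+1}·y_i), indices taken mod 6.
Σ = (30) + (3) + (0) + (48) + (4) + (110) = 195
Signed area = Σ/2 = 97.5 (positive ⇒ counter-clockwise traversal).

97.5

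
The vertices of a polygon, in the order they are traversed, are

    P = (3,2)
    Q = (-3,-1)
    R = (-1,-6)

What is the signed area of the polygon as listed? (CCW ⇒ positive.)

Apply the surveyor's formula: 2A = Σ (x_i·y_{i+1} − x_{i+1}·y_i), indices taken mod 3.
Σ = (3) + (17) + (16) = 36
Signed area = Σ/2 = 18 (positive ⇒ counter-clockwise traversal).

18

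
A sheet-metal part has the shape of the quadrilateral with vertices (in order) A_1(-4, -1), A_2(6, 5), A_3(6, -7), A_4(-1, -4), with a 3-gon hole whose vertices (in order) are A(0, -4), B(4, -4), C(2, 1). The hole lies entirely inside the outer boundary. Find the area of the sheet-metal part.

56

Outer boundary:
Cross-terms: -14, -72, -31, -15  ⇒  Σ = -132
Area = |Σ|/2 = 66.
Hole:
Σ = (16) + (12) + (-8) = 20
Area = |Σ|/2 = 10.
Net area = 66 − 10 = 56.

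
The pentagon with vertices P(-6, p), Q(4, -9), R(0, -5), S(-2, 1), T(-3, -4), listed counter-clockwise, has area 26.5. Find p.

-6

Write out the shoelace sum; only the two edges meeting at P involve p:
2·Area = [((-3)·p − (-6)·(-4)) + ((-6)·(-9) − 4·p)] + -19
       = -7·p + 11 = 53
⇒ p = -6.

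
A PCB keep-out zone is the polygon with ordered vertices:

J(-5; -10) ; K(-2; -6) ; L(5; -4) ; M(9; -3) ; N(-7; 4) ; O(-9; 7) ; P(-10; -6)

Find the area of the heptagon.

132.5

Cross-terms: 10, 38, 21, 15, -13, 124, 70  ⇒  Σ = 265
Area = |Σ|/2 = 132.5.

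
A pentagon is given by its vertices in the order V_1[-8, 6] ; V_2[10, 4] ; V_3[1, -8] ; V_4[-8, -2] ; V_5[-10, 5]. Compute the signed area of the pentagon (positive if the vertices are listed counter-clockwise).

-161

V_1→V_2: (-8)(4) − (10)(6) = -92
V_2→V_3: (10)(-8) − (1)(4) = -84
V_3→V_4: (1)(-2) − (-8)(-8) = -66
V_4→V_5: (-8)(5) − (-10)(-2) = -60
V_5→V_1: (-10)(6) − (-8)(5) = -20
Σ = -322
Signed area = Σ/2 = -161 (negative ⇒ clockwise traversal).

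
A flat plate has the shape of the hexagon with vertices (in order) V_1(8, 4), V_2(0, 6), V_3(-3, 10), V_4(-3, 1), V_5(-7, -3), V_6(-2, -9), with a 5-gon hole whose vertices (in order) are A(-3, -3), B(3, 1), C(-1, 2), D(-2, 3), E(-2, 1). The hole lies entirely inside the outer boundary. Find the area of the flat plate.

101.5

Outer boundary:
Apply the shoelace formula: 2A = Σ (x_i·y_{i+1} − x_{i+1}·y_i), indices taken mod 6.
V_1→V_2: (8)(6) − (0)(4) = 48
V_2→V_3: (0)(10) − (-3)(6) = 18
V_3→V_4: (-3)(1) − (-3)(10) = 27
V_4→V_5: (-3)(-3) − (-7)(1) = 16
V_5→V_6: (-7)(-9) − (-2)(-3) = 57
V_6→V_1: (-2)(4) − (8)(-9) = 64
Σ = 230
Area = |Σ|/2 = 115.
Hole:
Apply Gauss's area formula: 2A = Σ (x_i·y_{i+1} − x_{i+1}·y_i), indices taken mod 5.
Σ = (6) + (7) + (1) + (4) + (9) = 27
Area = |Σ|/2 = 13.5.
Net area = 115 − 13.5 = 101.5.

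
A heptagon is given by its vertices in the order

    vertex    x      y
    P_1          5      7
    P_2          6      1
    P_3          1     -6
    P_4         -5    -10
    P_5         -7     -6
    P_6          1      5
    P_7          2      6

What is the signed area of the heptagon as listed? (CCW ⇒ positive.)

Apply Gauss's area formula: 2A = Σ (x_i·y_{i+1} − x_{i+1}·y_i), indices taken mod 7.
Σ = (-37) + (-37) + (-40) + (-40) + (-29) + (-4) + (-16) = -203
Signed area = Σ/2 = -101.5 (negative ⇒ clockwise traversal).

-101.5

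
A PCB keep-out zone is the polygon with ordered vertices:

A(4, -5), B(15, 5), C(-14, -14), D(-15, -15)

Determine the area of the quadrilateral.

45

Apply Gauss's area formula: 2A = Σ (x_i·y_{i+1} − x_{i+1}·y_i), indices taken mod 4.
A→B: (4)(5) − (15)(-5) = 95
B→C: (15)(-14) − (-14)(5) = -140
C→D: (-14)(-15) − (-15)(-14) = 0
D→A: (-15)(-5) − (4)(-15) = 135
Σ = 90
Area = |Σ|/2 = 45.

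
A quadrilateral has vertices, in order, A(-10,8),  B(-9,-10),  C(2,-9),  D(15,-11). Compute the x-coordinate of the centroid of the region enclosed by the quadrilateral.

-167/99

Apply Gauss's area formula. First the cross-terms c_i = x_i·y_{i+1} − x_{i+1}·y_i:
  172, 101, 113, 10  ⇒  2A = 396, A = 198.
Then Σ (x_i + x_{i+1})·c_i = -2004, so x̄ = -2004 / (6·198) = -167/99.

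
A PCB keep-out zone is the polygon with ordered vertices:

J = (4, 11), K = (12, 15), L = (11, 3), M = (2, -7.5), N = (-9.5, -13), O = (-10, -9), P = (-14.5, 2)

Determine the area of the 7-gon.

Apply the shoelace (surveyor's) formula: 2A = Σ (x_i·y_{i+1} − x_{i+1}·y_i), indices taken mod 7.
Σ = (-72) + (-129) + (-88.5) + (-97.25) + (-44.5) + (-150.5) + (-167.5) = -749.25
Area = |Σ|/2 = 374.625.

374.625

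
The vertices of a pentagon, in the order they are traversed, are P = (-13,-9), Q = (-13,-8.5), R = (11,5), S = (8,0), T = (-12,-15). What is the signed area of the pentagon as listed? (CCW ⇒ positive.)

Σ = (-6.5) + (28.5) + (-40) + (-120) + (-87) = -225
Signed area = Σ/2 = -112.5 (negative ⇒ clockwise traversal).

-112.5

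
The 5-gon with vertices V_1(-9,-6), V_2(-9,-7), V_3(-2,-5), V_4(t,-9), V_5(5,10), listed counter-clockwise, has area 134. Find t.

7

Write out the shoelace sum; only the two edges meeting at V_4 involve t:
2·Area = [((-2)·(-9) − t·(-5)) + (t·10 − 5·(-9))] + 100
       = 15·t + 163 = 268
⇒ t = 7.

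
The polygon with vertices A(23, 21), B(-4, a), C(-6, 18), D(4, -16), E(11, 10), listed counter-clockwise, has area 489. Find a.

25

Write out the shoelace sum; only the two edges meeting at B involve a:
2·Area = [(23·a − (-4)·21) + ((-4)·18 − (-6)·a)] + 241
       = 29·a + 253 = 978
⇒ a = 25.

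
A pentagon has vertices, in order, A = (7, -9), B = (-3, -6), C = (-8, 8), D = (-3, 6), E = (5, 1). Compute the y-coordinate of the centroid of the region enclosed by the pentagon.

Apply Gauss's area formula. First the cross-terms c_i = x_i·y_{i+1} − x_{i+1}·y_i:
  -69, -72, -24, -33, -52  ⇒  2A = -250, A = -125.
Then Σ (y_i + y_{i+1})·c_i = 740, so ȳ = 740 / (6·(-125)) = -74/75.

-74/75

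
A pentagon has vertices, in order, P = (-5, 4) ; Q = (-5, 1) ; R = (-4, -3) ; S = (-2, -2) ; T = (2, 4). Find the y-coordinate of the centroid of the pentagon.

1.35

Apply the surveyor's formula. First the cross-terms c_i = x_i·y_{i+1} − x_{i+1}·y_i:
  15, 19, 2, -4, 28  ⇒  2A = 60, A = 30.
Then Σ (y_i + y_{i+1})·c_i = 243, so ȳ = 243 / (6·30) = 1.35.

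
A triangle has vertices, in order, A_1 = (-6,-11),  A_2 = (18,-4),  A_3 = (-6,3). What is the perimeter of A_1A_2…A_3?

|A_1A_2| = √((24)² + (7)²) = √625 = 25
|A_2A_3| = √((-24)² + (7)²) = √625 = 25
|A_3A_1| = √((0)² + (-14)²) = √196 = 14
Perimeter = 25 + 25 + 14 = 64.

64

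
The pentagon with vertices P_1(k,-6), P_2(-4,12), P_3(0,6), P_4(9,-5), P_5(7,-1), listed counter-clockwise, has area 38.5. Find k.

15

Write out the shoelace sum; only the two edges meeting at P_1 involve k:
2·Area = [(7·(-6) − k·(-1)) + (k·12 − (-4)·(-6))] + -52
       = 13·k + -118 = 77
⇒ k = 15.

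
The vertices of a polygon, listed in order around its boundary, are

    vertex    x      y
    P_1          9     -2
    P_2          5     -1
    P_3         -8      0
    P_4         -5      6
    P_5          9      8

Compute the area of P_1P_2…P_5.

119.5

Apply the shoelace formula: 2A = Σ (x_i·y_{i+1} − x_{i+1}·y_i), indices taken mod 5.
Σ = (1) + (-8) + (-48) + (-94) + (-90) = -239
Area = |Σ|/2 = 119.5.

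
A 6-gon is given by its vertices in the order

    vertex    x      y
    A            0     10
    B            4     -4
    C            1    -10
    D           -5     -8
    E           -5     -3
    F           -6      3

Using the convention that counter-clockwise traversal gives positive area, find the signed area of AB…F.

-126

A→B: (0)(-4) − (4)(10) = -40
B→C: (4)(-10) − (1)(-4) = -36
C→D: (1)(-8) − (-5)(-10) = -58
D→E: (-5)(-3) − (-5)(-8) = -25
E→F: (-5)(3) − (-6)(-3) = -33
F→A: (-6)(10) − (0)(3) = -60
Σ = -252
Signed area = Σ/2 = -126 (negative ⇒ clockwise traversal).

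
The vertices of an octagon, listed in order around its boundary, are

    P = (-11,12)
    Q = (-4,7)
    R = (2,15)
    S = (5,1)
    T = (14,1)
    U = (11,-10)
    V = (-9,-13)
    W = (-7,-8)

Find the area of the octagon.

380

Apply the shoelace (surveyor's) formula: 2A = Σ (x_i·y_{i+1} − x_{i+1}·y_i), indices taken mod 8.
Cross-terms: -29, -74, -73, -9, -151, -233, -19, -172  ⇒  Σ = -760
Area = |Σ|/2 = 380.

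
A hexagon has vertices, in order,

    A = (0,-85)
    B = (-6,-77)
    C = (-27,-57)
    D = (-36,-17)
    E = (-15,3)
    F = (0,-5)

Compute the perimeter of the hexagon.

|AB| = √((-6)² + (8)²) = √100 = 10
|BC| = √((-21)² + (20)²) = √841 = 29
|CD| = √((-9)² + (40)²) = √1681 = 41
|DE| = √((21)² + (20)²) = √841 = 29
|EF| = √((15)² + (-8)²) = √289 = 17
|FA| = √((0)² + (-80)²) = √6400 = 80
Perimeter = 10 + 29 + 41 + 29 + 17 + 80 = 206.

206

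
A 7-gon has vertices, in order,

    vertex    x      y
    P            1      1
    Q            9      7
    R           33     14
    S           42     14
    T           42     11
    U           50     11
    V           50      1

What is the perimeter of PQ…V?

|PQ| = √((8)² + (6)²) = √100 = 10
|QR| = √((24)² + (7)²) = √625 = 25
|RS| = √((9)² + (0)²) = √81 = 9
|ST| = √((0)² + (-3)²) = √9 = 3
|TU| = √((8)² + (0)²) = √64 = 8
|UV| = √((0)² + (-10)²) = √100 = 10
|VP| = √((-49)² + (0)²) = √2401 = 49
Perimeter = 10 + 25 + 9 + 3 + 8 + 10 + 49 = 114.

114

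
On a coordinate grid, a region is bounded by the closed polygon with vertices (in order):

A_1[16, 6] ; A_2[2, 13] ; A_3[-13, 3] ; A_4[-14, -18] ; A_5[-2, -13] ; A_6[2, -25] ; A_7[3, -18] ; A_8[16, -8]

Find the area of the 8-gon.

698

A_1→A_2: (16)(13) − (2)(6) = 196
A_2→A_3: (2)(3) − (-13)(13) = 175
A_3→A_4: (-13)(-18) − (-14)(3) = 276
A_4→A_5: (-14)(-13) − (-2)(-18) = 146
A_5→A_6: (-2)(-25) − (2)(-13) = 76
A_6→A_7: (2)(-18) − (3)(-25) = 39
A_7→A_8: (3)(-8) − (16)(-18) = 264
A_8→A_1: (16)(6) − (16)(-8) = 224
Σ = 1396
Area = |Σ|/2 = 698.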